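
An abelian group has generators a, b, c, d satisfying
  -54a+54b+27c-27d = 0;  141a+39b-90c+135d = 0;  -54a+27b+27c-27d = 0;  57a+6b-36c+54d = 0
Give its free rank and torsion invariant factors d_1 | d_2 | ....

Answer: M ≅ ℤ/3 ⊕ ℤ/9 ⊕ ℤ/27 ⊕ ℤ/27

Derivation:
rank_ℚ(R)=4; free=4−4=0
SNF(R) diag = [3, 9, 27, 27] → torsion [3, 9, 27, 27]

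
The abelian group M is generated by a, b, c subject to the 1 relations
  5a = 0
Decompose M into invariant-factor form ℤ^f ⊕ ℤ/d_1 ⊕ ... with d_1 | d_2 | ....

rank_ℚ(R)=1; free=3−1=2
SNF(R) diag = [5] → torsion [5]

Answer: M ≅ ℤ^2 ⊕ ℤ/5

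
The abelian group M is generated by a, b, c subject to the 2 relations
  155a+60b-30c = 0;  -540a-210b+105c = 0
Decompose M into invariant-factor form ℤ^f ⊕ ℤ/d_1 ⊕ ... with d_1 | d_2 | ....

rank_ℚ(R)=2; free=3−2=1
SNF(R) diag = [5, 15] → torsion [5, 15]

Answer: M ≅ ℤ^1 ⊕ ℤ/5 ⊕ ℤ/15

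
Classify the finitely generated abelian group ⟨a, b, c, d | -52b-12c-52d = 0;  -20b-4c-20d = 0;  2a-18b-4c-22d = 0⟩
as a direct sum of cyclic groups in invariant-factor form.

Answer: M ≅ ℤ^1 ⊕ ℤ/2 ⊕ ℤ/4 ⊕ ℤ/8

Derivation:
rank_ℚ(R)=3; free=4−3=1
SNF(R) diag = [2, 4, 8] → torsion [2, 4, 8]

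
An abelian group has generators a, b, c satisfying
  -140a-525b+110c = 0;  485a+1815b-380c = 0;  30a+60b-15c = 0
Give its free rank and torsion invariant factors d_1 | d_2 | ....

rank_ℚ(R)=3; free=3−3=0
SNF(R) diag = [5, 15, 45] → torsion [5, 15, 45]

Answer: M ≅ ℤ/5 ⊕ ℤ/15 ⊕ ℤ/45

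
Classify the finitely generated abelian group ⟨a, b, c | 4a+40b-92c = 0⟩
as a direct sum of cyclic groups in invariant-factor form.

rank_ℚ(R)=1; free=3−1=2
SNF(R) diag = [4] → torsion [4]

Answer: M ≅ ℤ^2 ⊕ ℤ/4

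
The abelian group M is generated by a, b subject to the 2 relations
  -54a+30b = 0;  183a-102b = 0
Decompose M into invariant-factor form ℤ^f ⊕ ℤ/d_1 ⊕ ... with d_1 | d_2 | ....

rank_ℚ(R)=2; free=2−2=0
SNF(R) diag = [3, 6] → torsion [3, 6]

Answer: M ≅ ℤ/3 ⊕ ℤ/6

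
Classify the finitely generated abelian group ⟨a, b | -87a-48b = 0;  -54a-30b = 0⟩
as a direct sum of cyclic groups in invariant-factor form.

Answer: M ≅ ℤ/3 ⊕ ℤ/6

Derivation:
rank_ℚ(R)=2; free=2−2=0
SNF(R) diag = [3, 6] → torsion [3, 6]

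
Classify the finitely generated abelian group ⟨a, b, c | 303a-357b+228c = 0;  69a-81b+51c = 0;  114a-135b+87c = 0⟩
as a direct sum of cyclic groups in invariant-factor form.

Answer: M ≅ ℤ/3 ⊕ ℤ/3 ⊕ ℤ/9

Derivation:
rank_ℚ(R)=3; free=3−3=0
SNF(R) diag = [3, 3, 9] → torsion [3, 3, 9]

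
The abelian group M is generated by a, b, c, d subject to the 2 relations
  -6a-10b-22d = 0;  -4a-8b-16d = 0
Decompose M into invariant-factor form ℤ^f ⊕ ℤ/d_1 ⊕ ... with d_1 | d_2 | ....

rank_ℚ(R)=2; free=4−2=2
SNF(R) diag = [2, 4] → torsion [2, 4]

Answer: M ≅ ℤ^2 ⊕ ℤ/2 ⊕ ℤ/4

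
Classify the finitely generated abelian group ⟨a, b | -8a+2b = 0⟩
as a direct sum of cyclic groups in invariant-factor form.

Answer: M ≅ ℤ^1 ⊕ ℤ/2

Derivation:
rank_ℚ(R)=1; free=2−1=1
SNF(R) diag = [2] → torsion [2]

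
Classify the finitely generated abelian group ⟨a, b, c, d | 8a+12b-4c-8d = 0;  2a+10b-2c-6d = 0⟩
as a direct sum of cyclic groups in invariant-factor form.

rank_ℚ(R)=2; free=4−2=2
SNF(R) diag = [2, 4] → torsion [2, 4]

Answer: M ≅ ℤ^2 ⊕ ℤ/2 ⊕ ℤ/4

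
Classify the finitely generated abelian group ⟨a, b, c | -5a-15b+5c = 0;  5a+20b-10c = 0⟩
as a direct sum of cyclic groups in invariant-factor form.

rank_ℚ(R)=2; free=3−2=1
SNF(R) diag = [5, 5] → torsion [5, 5]

Answer: M ≅ ℤ^1 ⊕ ℤ/5 ⊕ ℤ/5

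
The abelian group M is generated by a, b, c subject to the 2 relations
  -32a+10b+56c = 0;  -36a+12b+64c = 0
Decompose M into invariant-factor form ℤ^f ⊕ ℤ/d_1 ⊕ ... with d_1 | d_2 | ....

rank_ℚ(R)=2; free=3−2=1
SNF(R) diag = [2, 4] → torsion [2, 4]

Answer: M ≅ ℤ^1 ⊕ ℤ/2 ⊕ ℤ/4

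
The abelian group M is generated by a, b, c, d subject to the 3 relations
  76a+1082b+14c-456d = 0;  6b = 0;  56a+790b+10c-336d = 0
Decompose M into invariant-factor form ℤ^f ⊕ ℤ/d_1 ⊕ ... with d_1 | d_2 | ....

Answer: M ≅ ℤ^1 ⊕ ℤ/2 ⊕ ℤ/6 ⊕ ℤ/12

Derivation:
rank_ℚ(R)=3; free=4−3=1
SNF(R) diag = [2, 6, 12] → torsion [2, 6, 12]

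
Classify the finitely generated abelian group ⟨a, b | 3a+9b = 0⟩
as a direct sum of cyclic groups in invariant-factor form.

rank_ℚ(R)=1; free=2−1=1
SNF(R) diag = [3] → torsion [3]

Answer: M ≅ ℤ^1 ⊕ ℤ/3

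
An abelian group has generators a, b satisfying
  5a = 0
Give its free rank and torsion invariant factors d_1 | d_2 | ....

Answer: M ≅ ℤ^1 ⊕ ℤ/5

Derivation:
rank_ℚ(R)=1; free=2−1=1
SNF(R) diag = [5] → torsion [5]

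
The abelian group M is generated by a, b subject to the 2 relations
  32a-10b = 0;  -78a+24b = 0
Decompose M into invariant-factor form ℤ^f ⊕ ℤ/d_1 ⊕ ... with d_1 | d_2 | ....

rank_ℚ(R)=2; free=2−2=0
SNF(R) diag = [2, 6] → torsion [2, 6]

Answer: M ≅ ℤ/2 ⊕ ℤ/6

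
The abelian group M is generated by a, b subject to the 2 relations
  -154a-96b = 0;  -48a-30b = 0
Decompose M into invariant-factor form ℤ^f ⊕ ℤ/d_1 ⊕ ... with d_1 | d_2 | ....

rank_ℚ(R)=2; free=2−2=0
SNF(R) diag = [2, 6] → torsion [2, 6]

Answer: M ≅ ℤ/2 ⊕ ℤ/6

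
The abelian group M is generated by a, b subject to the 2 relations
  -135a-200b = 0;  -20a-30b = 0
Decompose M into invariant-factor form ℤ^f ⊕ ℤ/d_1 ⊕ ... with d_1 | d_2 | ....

Answer: M ≅ ℤ/5 ⊕ ℤ/10

Derivation:
rank_ℚ(R)=2; free=2−2=0
SNF(R) diag = [5, 10] → torsion [5, 10]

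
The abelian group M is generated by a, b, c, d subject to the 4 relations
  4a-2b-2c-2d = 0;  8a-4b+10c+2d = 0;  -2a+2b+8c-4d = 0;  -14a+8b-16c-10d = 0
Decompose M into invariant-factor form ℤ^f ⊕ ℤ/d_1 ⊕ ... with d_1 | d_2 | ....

rank_ℚ(R)=4; free=4−4=0
SNF(R) diag = [2, 2, 2, 6] → torsion [2, 2, 2, 6]

Answer: M ≅ ℤ/2 ⊕ ℤ/2 ⊕ ℤ/2 ⊕ ℤ/6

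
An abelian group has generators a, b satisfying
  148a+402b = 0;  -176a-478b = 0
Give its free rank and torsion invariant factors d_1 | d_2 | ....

Answer: M ≅ ℤ/2 ⊕ ℤ/4

Derivation:
rank_ℚ(R)=2; free=2−2=0
SNF(R) diag = [2, 4] → torsion [2, 4]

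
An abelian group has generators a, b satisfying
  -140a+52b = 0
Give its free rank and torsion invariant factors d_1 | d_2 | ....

Answer: M ≅ ℤ^1 ⊕ ℤ/4

Derivation:
rank_ℚ(R)=1; free=2−1=1
SNF(R) diag = [4] → torsion [4]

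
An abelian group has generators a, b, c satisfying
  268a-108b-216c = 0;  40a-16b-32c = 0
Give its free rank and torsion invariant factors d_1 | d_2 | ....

Answer: M ≅ ℤ^1 ⊕ ℤ/4 ⊕ ℤ/8

Derivation:
rank_ℚ(R)=2; free=3−2=1
SNF(R) diag = [4, 8] → torsion [4, 8]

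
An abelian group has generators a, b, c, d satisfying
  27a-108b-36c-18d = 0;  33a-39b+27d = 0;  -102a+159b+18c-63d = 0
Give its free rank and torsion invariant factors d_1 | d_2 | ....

rank_ℚ(R)=3; free=4−3=1
SNF(R) diag = [3, 9, 18] → torsion [3, 9, 18]

Answer: M ≅ ℤ^1 ⊕ ℤ/3 ⊕ ℤ/9 ⊕ ℤ/18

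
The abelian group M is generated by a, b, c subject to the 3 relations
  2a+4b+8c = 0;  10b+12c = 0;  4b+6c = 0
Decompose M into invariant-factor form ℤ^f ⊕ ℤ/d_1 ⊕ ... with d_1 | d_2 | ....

Answer: M ≅ ℤ/2 ⊕ ℤ/2 ⊕ ℤ/6

Derivation:
rank_ℚ(R)=3; free=3−3=0
SNF(R) diag = [2, 2, 6] → torsion [2, 2, 6]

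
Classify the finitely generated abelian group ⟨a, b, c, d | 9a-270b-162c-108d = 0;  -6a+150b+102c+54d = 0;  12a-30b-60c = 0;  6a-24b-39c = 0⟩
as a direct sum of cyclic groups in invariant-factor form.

rank_ℚ(R)=4; free=4−4=0
SNF(R) diag = [3, 9, 18, 54] → torsion [3, 9, 18, 54]

Answer: M ≅ ℤ/3 ⊕ ℤ/9 ⊕ ℤ/18 ⊕ ℤ/54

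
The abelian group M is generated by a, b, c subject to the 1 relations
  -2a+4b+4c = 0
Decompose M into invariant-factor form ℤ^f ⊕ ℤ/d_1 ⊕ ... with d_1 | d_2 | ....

Answer: M ≅ ℤ^2 ⊕ ℤ/2

Derivation:
rank_ℚ(R)=1; free=3−1=2
SNF(R) diag = [2] → torsion [2]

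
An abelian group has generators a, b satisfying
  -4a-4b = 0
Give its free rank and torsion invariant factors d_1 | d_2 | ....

Answer: M ≅ ℤ^1 ⊕ ℤ/4

Derivation:
rank_ℚ(R)=1; free=2−1=1
SNF(R) diag = [4] → torsion [4]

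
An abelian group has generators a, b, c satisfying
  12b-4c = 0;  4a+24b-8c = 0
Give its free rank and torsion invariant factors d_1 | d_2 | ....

rank_ℚ(R)=2; free=3−2=1
SNF(R) diag = [4, 4] → torsion [4, 4]

Answer: M ≅ ℤ^1 ⊕ ℤ/4 ⊕ ℤ/4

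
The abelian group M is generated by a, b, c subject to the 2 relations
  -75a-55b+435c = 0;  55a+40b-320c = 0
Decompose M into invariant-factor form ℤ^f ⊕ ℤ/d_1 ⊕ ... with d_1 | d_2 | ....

Answer: M ≅ ℤ^1 ⊕ ℤ/5 ⊕ ℤ/5

Derivation:
rank_ℚ(R)=2; free=3−2=1
SNF(R) diag = [5, 5] → torsion [5, 5]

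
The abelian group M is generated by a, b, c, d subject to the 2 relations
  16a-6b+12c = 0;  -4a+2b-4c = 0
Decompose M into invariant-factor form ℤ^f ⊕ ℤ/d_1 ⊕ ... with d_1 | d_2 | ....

Answer: M ≅ ℤ^2 ⊕ ℤ/2 ⊕ ℤ/4

Derivation:
rank_ℚ(R)=2; free=4−2=2
SNF(R) diag = [2, 4] → torsion [2, 4]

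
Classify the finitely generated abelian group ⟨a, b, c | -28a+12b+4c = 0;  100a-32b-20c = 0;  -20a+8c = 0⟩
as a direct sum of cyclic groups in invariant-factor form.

rank_ℚ(R)=3; free=3−3=0
SNF(R) diag = [4, 4, 12] → torsion [4, 4, 12]

Answer: M ≅ ℤ/4 ⊕ ℤ/4 ⊕ ℤ/12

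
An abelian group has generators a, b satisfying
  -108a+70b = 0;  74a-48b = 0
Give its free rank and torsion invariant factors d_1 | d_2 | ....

Answer: M ≅ ℤ/2 ⊕ ℤ/2

Derivation:
rank_ℚ(R)=2; free=2−2=0
SNF(R) diag = [2, 2] → torsion [2, 2]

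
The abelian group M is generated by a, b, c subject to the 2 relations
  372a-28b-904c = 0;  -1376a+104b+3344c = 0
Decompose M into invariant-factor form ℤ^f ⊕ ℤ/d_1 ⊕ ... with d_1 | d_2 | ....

rank_ℚ(R)=2; free=3−2=1
SNF(R) diag = [4, 8] → torsion [4, 8]

Answer: M ≅ ℤ^1 ⊕ ℤ/4 ⊕ ℤ/8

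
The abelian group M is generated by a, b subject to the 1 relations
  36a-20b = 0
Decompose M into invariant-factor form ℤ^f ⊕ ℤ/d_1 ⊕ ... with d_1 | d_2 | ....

rank_ℚ(R)=1; free=2−1=1
SNF(R) diag = [4] → torsion [4]

Answer: M ≅ ℤ^1 ⊕ ℤ/4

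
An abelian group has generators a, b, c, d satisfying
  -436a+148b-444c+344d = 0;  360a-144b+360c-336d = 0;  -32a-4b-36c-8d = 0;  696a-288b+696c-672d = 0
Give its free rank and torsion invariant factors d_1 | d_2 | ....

rank_ℚ(R)=4; free=4−4=0
SNF(R) diag = [4, 12, 24, 48] → torsion [4, 12, 24, 48]

Answer: M ≅ ℤ/4 ⊕ ℤ/12 ⊕ ℤ/24 ⊕ ℤ/48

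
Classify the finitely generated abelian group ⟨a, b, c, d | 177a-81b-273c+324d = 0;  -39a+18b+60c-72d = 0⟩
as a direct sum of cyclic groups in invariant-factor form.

Answer: M ≅ ℤ^2 ⊕ ℤ/3 ⊕ ℤ/9

Derivation:
rank_ℚ(R)=2; free=4−2=2
SNF(R) diag = [3, 9] → torsion [3, 9]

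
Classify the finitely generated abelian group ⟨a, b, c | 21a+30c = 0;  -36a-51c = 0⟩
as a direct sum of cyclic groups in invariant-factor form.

Answer: M ≅ ℤ^1 ⊕ ℤ/3 ⊕ ℤ/3

Derivation:
rank_ℚ(R)=2; free=3−2=1
SNF(R) diag = [3, 3] → torsion [3, 3]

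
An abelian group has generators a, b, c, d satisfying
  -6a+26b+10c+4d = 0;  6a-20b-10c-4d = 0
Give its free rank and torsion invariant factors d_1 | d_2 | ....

rank_ℚ(R)=2; free=4−2=2
SNF(R) diag = [2, 6] → torsion [2, 6]

Answer: M ≅ ℤ^2 ⊕ ℤ/2 ⊕ ℤ/6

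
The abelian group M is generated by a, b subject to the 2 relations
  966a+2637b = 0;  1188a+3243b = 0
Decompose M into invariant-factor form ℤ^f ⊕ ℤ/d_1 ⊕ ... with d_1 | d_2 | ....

rank_ℚ(R)=2; free=2−2=0
SNF(R) diag = [3, 6] → torsion [3, 6]

Answer: M ≅ ℤ/3 ⊕ ℤ/6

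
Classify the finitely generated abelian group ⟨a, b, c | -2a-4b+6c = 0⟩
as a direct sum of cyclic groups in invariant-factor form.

Answer: M ≅ ℤ^2 ⊕ ℤ/2

Derivation:
rank_ℚ(R)=1; free=3−1=2
SNF(R) diag = [2] → torsion [2]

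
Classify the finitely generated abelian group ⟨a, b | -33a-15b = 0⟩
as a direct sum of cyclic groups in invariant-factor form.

rank_ℚ(R)=1; free=2−1=1
SNF(R) diag = [3] → torsion [3]

Answer: M ≅ ℤ^1 ⊕ ℤ/3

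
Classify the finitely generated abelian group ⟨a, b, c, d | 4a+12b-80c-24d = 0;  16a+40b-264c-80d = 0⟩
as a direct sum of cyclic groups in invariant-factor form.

Answer: M ≅ ℤ^2 ⊕ ℤ/4 ⊕ ℤ/8

Derivation:
rank_ℚ(R)=2; free=4−2=2
SNF(R) diag = [4, 8] → torsion [4, 8]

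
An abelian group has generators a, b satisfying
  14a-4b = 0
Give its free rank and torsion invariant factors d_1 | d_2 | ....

Answer: M ≅ ℤ^1 ⊕ ℤ/2

Derivation:
rank_ℚ(R)=1; free=2−1=1
SNF(R) diag = [2] → torsion [2]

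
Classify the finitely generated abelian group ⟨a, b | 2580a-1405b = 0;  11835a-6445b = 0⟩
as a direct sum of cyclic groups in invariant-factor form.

rank_ℚ(R)=2; free=2−2=0
SNF(R) diag = [5, 15] → torsion [5, 15]

Answer: M ≅ ℤ/5 ⊕ ℤ/15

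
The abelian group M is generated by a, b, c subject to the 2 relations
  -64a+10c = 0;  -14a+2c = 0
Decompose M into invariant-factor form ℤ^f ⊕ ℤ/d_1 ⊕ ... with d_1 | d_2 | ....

rank_ℚ(R)=2; free=3−2=1
SNF(R) diag = [2, 6] → torsion [2, 6]

Answer: M ≅ ℤ^1 ⊕ ℤ/2 ⊕ ℤ/6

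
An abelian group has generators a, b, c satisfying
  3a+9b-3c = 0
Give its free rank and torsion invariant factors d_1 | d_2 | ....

Answer: M ≅ ℤ^2 ⊕ ℤ/3

Derivation:
rank_ℚ(R)=1; free=3−1=2
SNF(R) diag = [3] → torsion [3]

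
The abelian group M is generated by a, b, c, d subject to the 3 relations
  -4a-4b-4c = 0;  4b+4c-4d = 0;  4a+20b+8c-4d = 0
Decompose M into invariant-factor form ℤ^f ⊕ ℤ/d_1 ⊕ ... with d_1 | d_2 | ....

Answer: M ≅ ℤ^1 ⊕ ℤ/4 ⊕ ℤ/4 ⊕ ℤ/12

Derivation:
rank_ℚ(R)=3; free=4−3=1
SNF(R) diag = [4, 4, 12] → torsion [4, 4, 12]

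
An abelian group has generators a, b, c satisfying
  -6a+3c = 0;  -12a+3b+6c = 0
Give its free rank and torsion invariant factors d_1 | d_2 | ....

rank_ℚ(R)=2; free=3−2=1
SNF(R) diag = [3, 3] → torsion [3, 3]

Answer: M ≅ ℤ^1 ⊕ ℤ/3 ⊕ ℤ/3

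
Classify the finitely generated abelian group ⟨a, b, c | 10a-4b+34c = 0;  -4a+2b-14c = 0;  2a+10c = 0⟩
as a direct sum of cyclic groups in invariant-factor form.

Answer: M ≅ ℤ/2 ⊕ ℤ/2 ⊕ ℤ/4

Derivation:
rank_ℚ(R)=3; free=3−3=0
SNF(R) diag = [2, 2, 4] → torsion [2, 2, 4]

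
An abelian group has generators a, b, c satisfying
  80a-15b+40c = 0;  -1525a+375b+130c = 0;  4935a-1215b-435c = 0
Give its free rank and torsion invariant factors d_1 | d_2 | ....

rank_ℚ(R)=3; free=3−3=0
SNF(R) diag = [5, 15, 45] → torsion [5, 15, 45]

Answer: M ≅ ℤ/5 ⊕ ℤ/15 ⊕ ℤ/45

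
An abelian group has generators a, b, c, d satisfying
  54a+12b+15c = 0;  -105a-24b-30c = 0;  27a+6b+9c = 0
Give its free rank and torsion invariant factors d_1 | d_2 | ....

Answer: M ≅ ℤ^1 ⊕ ℤ/3 ⊕ ℤ/3 ⊕ ℤ/6

Derivation:
rank_ℚ(R)=3; free=4−3=1
SNF(R) diag = [3, 3, 6] → torsion [3, 3, 6]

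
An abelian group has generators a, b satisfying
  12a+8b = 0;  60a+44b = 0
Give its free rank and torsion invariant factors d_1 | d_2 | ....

rank_ℚ(R)=2; free=2−2=0
SNF(R) diag = [4, 12] → torsion [4, 12]

Answer: M ≅ ℤ/4 ⊕ ℤ/12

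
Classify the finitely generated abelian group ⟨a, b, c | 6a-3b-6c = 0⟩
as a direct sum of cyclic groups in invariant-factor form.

rank_ℚ(R)=1; free=3−1=2
SNF(R) diag = [3] → torsion [3]

Answer: M ≅ ℤ^2 ⊕ ℤ/3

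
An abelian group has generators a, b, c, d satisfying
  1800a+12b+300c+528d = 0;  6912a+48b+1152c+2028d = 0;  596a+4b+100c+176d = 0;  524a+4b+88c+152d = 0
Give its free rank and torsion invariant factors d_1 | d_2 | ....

rank_ℚ(R)=4; free=4−4=0
SNF(R) diag = [4, 12, 12, 12] → torsion [4, 12, 12, 12]

Answer: M ≅ ℤ/4 ⊕ ℤ/12 ⊕ ℤ/12 ⊕ ℤ/12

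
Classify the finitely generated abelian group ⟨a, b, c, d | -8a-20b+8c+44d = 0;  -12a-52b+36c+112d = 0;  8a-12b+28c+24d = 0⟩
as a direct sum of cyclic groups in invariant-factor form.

Answer: M ≅ ℤ^1 ⊕ ℤ/4 ⊕ ℤ/4 ⊕ ℤ/12

Derivation:
rank_ℚ(R)=3; free=4−3=1
SNF(R) diag = [4, 4, 12] → torsion [4, 4, 12]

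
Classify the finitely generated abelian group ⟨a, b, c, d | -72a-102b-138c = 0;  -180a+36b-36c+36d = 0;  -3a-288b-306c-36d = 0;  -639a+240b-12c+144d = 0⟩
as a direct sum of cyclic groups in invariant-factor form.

Answer: M ≅ ℤ/3 ⊕ ℤ/6 ⊕ ℤ/18 ⊕ ℤ/36

Derivation:
rank_ℚ(R)=4; free=4−4=0
SNF(R) diag = [3, 6, 18, 36] → torsion [3, 6, 18, 36]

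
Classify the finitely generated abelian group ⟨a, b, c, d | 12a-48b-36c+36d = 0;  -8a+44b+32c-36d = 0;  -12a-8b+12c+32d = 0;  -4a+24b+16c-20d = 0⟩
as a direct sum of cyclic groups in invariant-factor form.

rank_ℚ(R)=4; free=4−4=0
SNF(R) diag = [4, 4, 12, 12] → torsion [4, 4, 12, 12]

Answer: M ≅ ℤ/4 ⊕ ℤ/4 ⊕ ℤ/12 ⊕ ℤ/12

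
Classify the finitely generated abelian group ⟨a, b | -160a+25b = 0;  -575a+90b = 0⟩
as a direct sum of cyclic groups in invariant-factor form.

Answer: M ≅ ℤ/5 ⊕ ℤ/5

Derivation:
rank_ℚ(R)=2; free=2−2=0
SNF(R) diag = [5, 5] → torsion [5, 5]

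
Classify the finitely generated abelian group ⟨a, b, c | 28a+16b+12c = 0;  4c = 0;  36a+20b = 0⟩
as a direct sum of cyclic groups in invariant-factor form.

Answer: M ≅ ℤ/4 ⊕ ℤ/4 ⊕ ℤ/4

Derivation:
rank_ℚ(R)=3; free=3−3=0
SNF(R) diag = [4, 4, 4] → torsion [4, 4, 4]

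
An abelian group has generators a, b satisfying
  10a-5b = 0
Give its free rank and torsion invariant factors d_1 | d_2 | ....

Answer: M ≅ ℤ^1 ⊕ ℤ/5

Derivation:
rank_ℚ(R)=1; free=2−1=1
SNF(R) diag = [5] → torsion [5]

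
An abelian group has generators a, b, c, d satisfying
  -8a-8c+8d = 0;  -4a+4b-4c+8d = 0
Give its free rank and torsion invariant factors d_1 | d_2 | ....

rank_ℚ(R)=2; free=4−2=2
SNF(R) diag = [4, 8] → torsion [4, 8]

Answer: M ≅ ℤ^2 ⊕ ℤ/4 ⊕ ℤ/8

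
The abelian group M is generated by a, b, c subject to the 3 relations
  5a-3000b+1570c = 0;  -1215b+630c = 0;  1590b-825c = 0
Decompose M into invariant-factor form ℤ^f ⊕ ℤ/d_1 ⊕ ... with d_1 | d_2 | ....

rank_ℚ(R)=3; free=3−3=0
SNF(R) diag = [5, 15, 45] → torsion [5, 15, 45]

Answer: M ≅ ℤ/5 ⊕ ℤ/15 ⊕ ℤ/45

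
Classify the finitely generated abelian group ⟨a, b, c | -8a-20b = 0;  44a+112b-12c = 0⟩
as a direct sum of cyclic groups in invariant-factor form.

Answer: M ≅ ℤ^1 ⊕ ℤ/4 ⊕ ℤ/4

Derivation:
rank_ℚ(R)=2; free=3−2=1
SNF(R) diag = [4, 4] → torsion [4, 4]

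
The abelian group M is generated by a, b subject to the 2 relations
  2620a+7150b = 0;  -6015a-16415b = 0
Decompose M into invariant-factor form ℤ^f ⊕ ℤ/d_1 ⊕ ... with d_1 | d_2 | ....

Answer: M ≅ ℤ/5 ⊕ ℤ/10

Derivation:
rank_ℚ(R)=2; free=2−2=0
SNF(R) diag = [5, 10] → torsion [5, 10]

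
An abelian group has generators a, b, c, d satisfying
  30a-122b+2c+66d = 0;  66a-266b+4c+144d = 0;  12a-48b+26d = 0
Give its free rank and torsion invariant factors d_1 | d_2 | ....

rank_ℚ(R)=3; free=4−3=1
SNF(R) diag = [2, 2, 2] → torsion [2, 2, 2]

Answer: M ≅ ℤ^1 ⊕ ℤ/2 ⊕ ℤ/2 ⊕ ℤ/2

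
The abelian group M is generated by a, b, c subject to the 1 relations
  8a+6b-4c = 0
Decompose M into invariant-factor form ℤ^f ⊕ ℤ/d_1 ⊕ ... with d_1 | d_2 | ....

Answer: M ≅ ℤ^2 ⊕ ℤ/2

Derivation:
rank_ℚ(R)=1; free=3−1=2
SNF(R) diag = [2] → torsion [2]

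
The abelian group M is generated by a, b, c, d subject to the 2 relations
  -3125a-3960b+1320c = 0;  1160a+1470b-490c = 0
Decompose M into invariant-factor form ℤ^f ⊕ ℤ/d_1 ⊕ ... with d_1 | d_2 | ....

rank_ℚ(R)=2; free=4−2=2
SNF(R) diag = [5, 10] → torsion [5, 10]

Answer: M ≅ ℤ^2 ⊕ ℤ/5 ⊕ ℤ/10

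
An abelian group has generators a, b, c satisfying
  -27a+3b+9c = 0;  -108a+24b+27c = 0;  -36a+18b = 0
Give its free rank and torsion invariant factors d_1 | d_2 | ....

rank_ℚ(R)=3; free=3−3=0
SNF(R) diag = [3, 9, 18] → torsion [3, 9, 18]

Answer: M ≅ ℤ/3 ⊕ ℤ/9 ⊕ ℤ/18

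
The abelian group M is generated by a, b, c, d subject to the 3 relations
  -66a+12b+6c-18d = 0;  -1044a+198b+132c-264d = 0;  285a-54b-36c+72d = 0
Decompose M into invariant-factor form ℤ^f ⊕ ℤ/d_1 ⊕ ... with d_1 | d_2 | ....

rank_ℚ(R)=3; free=4−3=1
SNF(R) diag = [3, 6, 6] → torsion [3, 6, 6]

Answer: M ≅ ℤ^1 ⊕ ℤ/3 ⊕ ℤ/6 ⊕ ℤ/6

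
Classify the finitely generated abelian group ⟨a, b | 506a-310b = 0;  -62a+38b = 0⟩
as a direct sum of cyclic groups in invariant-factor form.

rank_ℚ(R)=2; free=2−2=0
SNF(R) diag = [2, 4] → torsion [2, 4]

Answer: M ≅ ℤ/2 ⊕ ℤ/4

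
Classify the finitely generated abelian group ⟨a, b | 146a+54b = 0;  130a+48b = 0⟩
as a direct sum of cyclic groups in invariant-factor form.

rank_ℚ(R)=2; free=2−2=0
SNF(R) diag = [2, 6] → torsion [2, 6]

Answer: M ≅ ℤ/2 ⊕ ℤ/6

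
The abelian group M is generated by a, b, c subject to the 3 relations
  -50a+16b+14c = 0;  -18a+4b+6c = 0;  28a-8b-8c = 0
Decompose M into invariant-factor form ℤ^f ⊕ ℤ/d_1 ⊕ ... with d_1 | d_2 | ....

Answer: M ≅ ℤ/2 ⊕ ℤ/4 ⊕ ℤ/4

Derivation:
rank_ℚ(R)=3; free=3−3=0
SNF(R) diag = [2, 4, 4] → torsion [2, 4, 4]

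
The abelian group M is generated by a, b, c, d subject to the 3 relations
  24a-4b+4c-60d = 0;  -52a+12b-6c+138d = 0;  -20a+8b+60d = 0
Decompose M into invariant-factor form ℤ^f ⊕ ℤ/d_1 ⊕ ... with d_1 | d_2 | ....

rank_ℚ(R)=3; free=4−3=1
SNF(R) diag = [2, 4, 4] → torsion [2, 4, 4]

Answer: M ≅ ℤ^1 ⊕ ℤ/2 ⊕ ℤ/4 ⊕ ℤ/4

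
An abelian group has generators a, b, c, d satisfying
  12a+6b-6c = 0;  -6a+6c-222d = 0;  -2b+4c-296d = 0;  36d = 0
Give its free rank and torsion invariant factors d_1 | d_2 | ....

rank_ℚ(R)=4; free=4−4=0
SNF(R) diag = [2, 6, 18, 36] → torsion [2, 6, 18, 36]

Answer: M ≅ ℤ/2 ⊕ ℤ/6 ⊕ ℤ/18 ⊕ ℤ/36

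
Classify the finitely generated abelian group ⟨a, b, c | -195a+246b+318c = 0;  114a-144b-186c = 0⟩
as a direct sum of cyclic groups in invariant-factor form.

Answer: M ≅ ℤ^1 ⊕ ℤ/3 ⊕ ℤ/6

Derivation:
rank_ℚ(R)=2; free=3−2=1
SNF(R) diag = [3, 6] → torsion [3, 6]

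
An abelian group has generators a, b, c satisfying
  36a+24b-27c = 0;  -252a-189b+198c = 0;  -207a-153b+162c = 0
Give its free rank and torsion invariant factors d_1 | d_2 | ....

Answer: M ≅ ℤ/3 ⊕ ℤ/9 ⊕ ℤ/9

Derivation:
rank_ℚ(R)=3; free=3−3=0
SNF(R) diag = [3, 9, 9] → torsion [3, 9, 9]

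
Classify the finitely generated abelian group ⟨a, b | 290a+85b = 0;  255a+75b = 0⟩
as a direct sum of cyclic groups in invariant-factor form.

Answer: M ≅ ℤ/5 ⊕ ℤ/15

Derivation:
rank_ℚ(R)=2; free=2−2=0
SNF(R) diag = [5, 15] → torsion [5, 15]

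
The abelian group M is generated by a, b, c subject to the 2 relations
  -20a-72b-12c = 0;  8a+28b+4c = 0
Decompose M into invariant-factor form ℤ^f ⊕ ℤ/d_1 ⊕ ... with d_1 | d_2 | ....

Answer: M ≅ ℤ^1 ⊕ ℤ/4 ⊕ ℤ/4

Derivation:
rank_ℚ(R)=2; free=3−2=1
SNF(R) diag = [4, 4] → torsion [4, 4]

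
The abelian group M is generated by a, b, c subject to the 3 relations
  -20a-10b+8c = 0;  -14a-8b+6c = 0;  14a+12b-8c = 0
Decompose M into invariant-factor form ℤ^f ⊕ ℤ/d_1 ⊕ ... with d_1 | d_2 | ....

Answer: M ≅ ℤ/2 ⊕ ℤ/2 ⊕ ℤ/2

Derivation:
rank_ℚ(R)=3; free=3−3=0
SNF(R) diag = [2, 2, 2] → torsion [2, 2, 2]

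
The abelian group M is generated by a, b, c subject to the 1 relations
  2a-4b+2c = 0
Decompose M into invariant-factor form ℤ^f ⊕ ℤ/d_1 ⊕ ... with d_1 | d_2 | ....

rank_ℚ(R)=1; free=3−1=2
SNF(R) diag = [2] → torsion [2]

Answer: M ≅ ℤ^2 ⊕ ℤ/2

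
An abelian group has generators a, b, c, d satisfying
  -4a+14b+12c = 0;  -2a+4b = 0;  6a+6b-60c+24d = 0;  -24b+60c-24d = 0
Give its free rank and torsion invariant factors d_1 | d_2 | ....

rank_ℚ(R)=4; free=4−4=0
SNF(R) diag = [2, 6, 12, 24] → torsion [2, 6, 12, 24]

Answer: M ≅ ℤ/2 ⊕ ℤ/6 ⊕ ℤ/12 ⊕ ℤ/24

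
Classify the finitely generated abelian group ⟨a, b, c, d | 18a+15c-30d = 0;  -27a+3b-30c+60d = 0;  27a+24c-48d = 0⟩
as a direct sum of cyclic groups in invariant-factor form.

rank_ℚ(R)=3; free=4−3=1
SNF(R) diag = [3, 3, 9] → torsion [3, 3, 9]

Answer: M ≅ ℤ^1 ⊕ ℤ/3 ⊕ ℤ/3 ⊕ ℤ/9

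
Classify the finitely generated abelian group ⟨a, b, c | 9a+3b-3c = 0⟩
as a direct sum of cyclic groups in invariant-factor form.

rank_ℚ(R)=1; free=3−1=2
SNF(R) diag = [3] → torsion [3]

Answer: M ≅ ℤ^2 ⊕ ℤ/3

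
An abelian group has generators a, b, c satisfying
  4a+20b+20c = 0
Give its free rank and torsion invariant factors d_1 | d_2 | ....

Answer: M ≅ ℤ^2 ⊕ ℤ/4

Derivation:
rank_ℚ(R)=1; free=3−1=2
SNF(R) diag = [4] → torsion [4]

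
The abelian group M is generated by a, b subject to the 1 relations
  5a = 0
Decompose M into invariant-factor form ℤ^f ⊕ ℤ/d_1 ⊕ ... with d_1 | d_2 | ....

rank_ℚ(R)=1; free=2−1=1
SNF(R) diag = [5] → torsion [5]

Answer: M ≅ ℤ^1 ⊕ ℤ/5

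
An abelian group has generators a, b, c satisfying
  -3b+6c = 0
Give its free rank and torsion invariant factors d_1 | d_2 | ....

rank_ℚ(R)=1; free=3−1=2
SNF(R) diag = [3] → torsion [3]

Answer: M ≅ ℤ^2 ⊕ ℤ/3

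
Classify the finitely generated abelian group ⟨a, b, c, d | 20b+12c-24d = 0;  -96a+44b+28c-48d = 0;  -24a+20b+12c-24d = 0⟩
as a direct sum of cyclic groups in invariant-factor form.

rank_ℚ(R)=3; free=4−3=1
SNF(R) diag = [4, 8, 24] → torsion [4, 8, 24]

Answer: M ≅ ℤ^1 ⊕ ℤ/4 ⊕ ℤ/8 ⊕ ℤ/24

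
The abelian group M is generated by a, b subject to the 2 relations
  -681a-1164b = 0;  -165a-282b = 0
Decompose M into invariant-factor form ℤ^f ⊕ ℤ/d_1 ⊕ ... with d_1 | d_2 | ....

rank_ℚ(R)=2; free=2−2=0
SNF(R) diag = [3, 6] → torsion [3, 6]

Answer: M ≅ ℤ/3 ⊕ ℤ/6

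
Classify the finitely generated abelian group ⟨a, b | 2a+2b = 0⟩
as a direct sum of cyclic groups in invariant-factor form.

rank_ℚ(R)=1; free=2−1=1
SNF(R) diag = [2] → torsion [2]

Answer: M ≅ ℤ^1 ⊕ ℤ/2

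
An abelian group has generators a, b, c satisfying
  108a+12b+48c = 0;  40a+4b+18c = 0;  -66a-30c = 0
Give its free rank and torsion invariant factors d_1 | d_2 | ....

rank_ℚ(R)=3; free=3−3=0
SNF(R) diag = [2, 6, 12] → torsion [2, 6, 12]

Answer: M ≅ ℤ/2 ⊕ ℤ/6 ⊕ ℤ/12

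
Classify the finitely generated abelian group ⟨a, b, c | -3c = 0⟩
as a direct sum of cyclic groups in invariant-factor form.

rank_ℚ(R)=1; free=3−1=2
SNF(R) diag = [3] → torsion [3]

Answer: M ≅ ℤ^2 ⊕ ℤ/3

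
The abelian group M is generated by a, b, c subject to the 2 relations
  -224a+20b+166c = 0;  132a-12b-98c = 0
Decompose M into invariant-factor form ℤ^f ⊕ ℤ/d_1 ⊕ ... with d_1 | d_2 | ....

Answer: M ≅ ℤ^1 ⊕ ℤ/2 ⊕ ℤ/4

Derivation:
rank_ℚ(R)=2; free=3−2=1
SNF(R) diag = [2, 4] → torsion [2, 4]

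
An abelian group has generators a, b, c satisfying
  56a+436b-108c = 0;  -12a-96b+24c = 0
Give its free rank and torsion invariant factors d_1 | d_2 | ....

rank_ℚ(R)=2; free=3−2=1
SNF(R) diag = [4, 12] → torsion [4, 12]

Answer: M ≅ ℤ^1 ⊕ ℤ/4 ⊕ ℤ/12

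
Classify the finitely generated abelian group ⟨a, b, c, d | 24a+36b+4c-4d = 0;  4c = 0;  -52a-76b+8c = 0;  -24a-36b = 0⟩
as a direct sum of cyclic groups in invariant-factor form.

rank_ℚ(R)=4; free=4−4=0
SNF(R) diag = [4, 4, 4, 12] → torsion [4, 4, 4, 12]

Answer: M ≅ ℤ/4 ⊕ ℤ/4 ⊕ ℤ/4 ⊕ ℤ/12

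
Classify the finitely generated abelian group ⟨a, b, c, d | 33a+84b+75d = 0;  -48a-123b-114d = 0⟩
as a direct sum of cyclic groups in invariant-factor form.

rank_ℚ(R)=2; free=4−2=2
SNF(R) diag = [3, 9] → torsion [3, 9]

Answer: M ≅ ℤ^2 ⊕ ℤ/3 ⊕ ℤ/9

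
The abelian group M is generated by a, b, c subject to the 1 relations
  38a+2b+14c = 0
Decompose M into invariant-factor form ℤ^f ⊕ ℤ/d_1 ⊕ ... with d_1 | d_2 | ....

rank_ℚ(R)=1; free=3−1=2
SNF(R) diag = [2] → torsion [2]

Answer: M ≅ ℤ^2 ⊕ ℤ/2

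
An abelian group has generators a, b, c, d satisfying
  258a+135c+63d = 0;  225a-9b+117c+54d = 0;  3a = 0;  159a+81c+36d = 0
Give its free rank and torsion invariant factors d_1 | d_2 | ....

Answer: M ≅ ℤ/3 ⊕ ℤ/9 ⊕ ℤ/9 ⊕ ℤ/27

Derivation:
rank_ℚ(R)=4; free=4−4=0
SNF(R) diag = [3, 9, 9, 27] → torsion [3, 9, 9, 27]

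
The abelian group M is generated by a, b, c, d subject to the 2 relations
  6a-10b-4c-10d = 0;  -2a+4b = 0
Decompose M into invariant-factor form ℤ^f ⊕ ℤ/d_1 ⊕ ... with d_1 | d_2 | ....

Answer: M ≅ ℤ^2 ⊕ ℤ/2 ⊕ ℤ/2

Derivation:
rank_ℚ(R)=2; free=4−2=2
SNF(R) diag = [2, 2] → torsion [2, 2]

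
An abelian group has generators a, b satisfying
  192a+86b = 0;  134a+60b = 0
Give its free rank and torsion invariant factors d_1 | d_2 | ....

Answer: M ≅ ℤ/2 ⊕ ℤ/2

Derivation:
rank_ℚ(R)=2; free=2−2=0
SNF(R) diag = [2, 2] → torsion [2, 2]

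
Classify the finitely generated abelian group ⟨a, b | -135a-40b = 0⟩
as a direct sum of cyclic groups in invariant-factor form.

Answer: M ≅ ℤ^1 ⊕ ℤ/5

Derivation:
rank_ℚ(R)=1; free=2−1=1
SNF(R) diag = [5] → torsion [5]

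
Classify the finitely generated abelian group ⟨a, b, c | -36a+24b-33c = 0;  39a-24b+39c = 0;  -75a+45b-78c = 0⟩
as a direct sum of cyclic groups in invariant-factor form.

Answer: M ≅ ℤ/3 ⊕ ℤ/3 ⊕ ℤ/9

Derivation:
rank_ℚ(R)=3; free=3−3=0
SNF(R) diag = [3, 3, 9] → torsion [3, 3, 9]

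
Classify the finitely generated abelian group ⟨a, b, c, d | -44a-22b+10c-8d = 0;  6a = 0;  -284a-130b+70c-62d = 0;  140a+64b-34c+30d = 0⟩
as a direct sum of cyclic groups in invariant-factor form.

rank_ℚ(R)=4; free=4−4=0
SNF(R) diag = [2, 2, 6, 6] → torsion [2, 2, 6, 6]

Answer: M ≅ ℤ/2 ⊕ ℤ/2 ⊕ ℤ/6 ⊕ ℤ/6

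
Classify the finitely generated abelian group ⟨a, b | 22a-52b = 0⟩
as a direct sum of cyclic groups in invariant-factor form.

Answer: M ≅ ℤ^1 ⊕ ℤ/2

Derivation:
rank_ℚ(R)=1; free=2−1=1
SNF(R) diag = [2] → torsion [2]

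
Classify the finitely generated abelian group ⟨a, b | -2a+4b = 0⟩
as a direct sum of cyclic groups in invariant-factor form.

rank_ℚ(R)=1; free=2−1=1
SNF(R) diag = [2] → torsion [2]

Answer: M ≅ ℤ^1 ⊕ ℤ/2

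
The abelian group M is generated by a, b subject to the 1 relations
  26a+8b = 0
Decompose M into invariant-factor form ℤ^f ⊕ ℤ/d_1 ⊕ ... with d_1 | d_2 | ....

rank_ℚ(R)=1; free=2−1=1
SNF(R) diag = [2] → torsion [2]

Answer: M ≅ ℤ^1 ⊕ ℤ/2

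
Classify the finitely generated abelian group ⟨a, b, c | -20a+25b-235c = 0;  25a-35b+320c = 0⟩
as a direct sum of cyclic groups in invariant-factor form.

Answer: M ≅ ℤ^1 ⊕ ℤ/5 ⊕ ℤ/15

Derivation:
rank_ℚ(R)=2; free=3−2=1
SNF(R) diag = [5, 15] → torsion [5, 15]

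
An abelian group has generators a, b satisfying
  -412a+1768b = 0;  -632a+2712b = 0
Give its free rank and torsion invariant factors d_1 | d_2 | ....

Answer: M ≅ ℤ/4 ⊕ ℤ/8

Derivation:
rank_ℚ(R)=2; free=2−2=0
SNF(R) diag = [4, 8] → torsion [4, 8]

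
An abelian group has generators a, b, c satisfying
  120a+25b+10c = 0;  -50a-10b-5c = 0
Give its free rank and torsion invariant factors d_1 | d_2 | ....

Answer: M ≅ ℤ^1 ⊕ ℤ/5 ⊕ ℤ/5

Derivation:
rank_ℚ(R)=2; free=3−2=1
SNF(R) diag = [5, 5] → torsion [5, 5]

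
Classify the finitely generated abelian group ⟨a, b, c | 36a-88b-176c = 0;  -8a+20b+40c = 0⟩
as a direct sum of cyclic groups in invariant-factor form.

rank_ℚ(R)=2; free=3−2=1
SNF(R) diag = [4, 4] → torsion [4, 4]

Answer: M ≅ ℤ^1 ⊕ ℤ/4 ⊕ ℤ/4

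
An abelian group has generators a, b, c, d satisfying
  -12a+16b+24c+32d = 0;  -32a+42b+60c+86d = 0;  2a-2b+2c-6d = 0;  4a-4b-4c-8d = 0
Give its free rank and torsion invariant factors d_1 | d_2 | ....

rank_ℚ(R)=4; free=4−4=0
SNF(R) diag = [2, 2, 4, 4] → torsion [2, 2, 4, 4]

Answer: M ≅ ℤ/2 ⊕ ℤ/2 ⊕ ℤ/4 ⊕ ℤ/4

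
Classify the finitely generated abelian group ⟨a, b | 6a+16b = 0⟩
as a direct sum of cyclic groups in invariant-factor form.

rank_ℚ(R)=1; free=2−1=1
SNF(R) diag = [2] → torsion [2]

Answer: M ≅ ℤ^1 ⊕ ℤ/2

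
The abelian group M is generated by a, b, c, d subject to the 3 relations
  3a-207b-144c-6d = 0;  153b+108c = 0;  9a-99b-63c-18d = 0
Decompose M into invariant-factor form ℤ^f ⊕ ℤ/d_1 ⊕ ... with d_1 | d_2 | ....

rank_ℚ(R)=3; free=4−3=1
SNF(R) diag = [3, 9, 9] → torsion [3, 9, 9]

Answer: M ≅ ℤ^1 ⊕ ℤ/3 ⊕ ℤ/9 ⊕ ℤ/9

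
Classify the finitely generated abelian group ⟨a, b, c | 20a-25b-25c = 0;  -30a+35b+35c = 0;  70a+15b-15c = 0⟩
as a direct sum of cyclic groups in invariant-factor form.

rank_ℚ(R)=3; free=3−3=0
SNF(R) diag = [5, 10, 30] → torsion [5, 10, 30]

Answer: M ≅ ℤ/5 ⊕ ℤ/10 ⊕ ℤ/30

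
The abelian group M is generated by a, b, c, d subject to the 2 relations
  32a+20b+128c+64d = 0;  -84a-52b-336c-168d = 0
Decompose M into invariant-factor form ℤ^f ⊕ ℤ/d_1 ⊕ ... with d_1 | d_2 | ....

rank_ℚ(R)=2; free=4−2=2
SNF(R) diag = [4, 4] → torsion [4, 4]

Answer: M ≅ ℤ^2 ⊕ ℤ/4 ⊕ ℤ/4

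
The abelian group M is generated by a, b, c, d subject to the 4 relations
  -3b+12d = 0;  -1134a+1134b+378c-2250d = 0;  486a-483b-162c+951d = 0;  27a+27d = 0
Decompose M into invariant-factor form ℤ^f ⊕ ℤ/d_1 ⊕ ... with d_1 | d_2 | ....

rank_ℚ(R)=4; free=4−4=0
SNF(R) diag = [3, 9, 27, 54] → torsion [3, 9, 27, 54]

Answer: M ≅ ℤ/3 ⊕ ℤ/9 ⊕ ℤ/27 ⊕ ℤ/54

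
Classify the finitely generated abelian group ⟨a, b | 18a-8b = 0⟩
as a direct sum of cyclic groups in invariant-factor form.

Answer: M ≅ ℤ^1 ⊕ ℤ/2

Derivation:
rank_ℚ(R)=1; free=2−1=1
SNF(R) diag = [2] → torsion [2]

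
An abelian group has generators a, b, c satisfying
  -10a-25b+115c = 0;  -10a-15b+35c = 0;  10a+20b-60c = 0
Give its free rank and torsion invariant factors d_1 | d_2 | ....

rank_ℚ(R)=3; free=3−3=0
SNF(R) diag = [5, 10, 30] → torsion [5, 10, 30]

Answer: M ≅ ℤ/5 ⊕ ℤ/10 ⊕ ℤ/30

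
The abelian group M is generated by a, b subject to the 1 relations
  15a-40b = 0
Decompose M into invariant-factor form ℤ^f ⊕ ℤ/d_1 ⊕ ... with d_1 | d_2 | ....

Answer: M ≅ ℤ^1 ⊕ ℤ/5

Derivation:
rank_ℚ(R)=1; free=2−1=1
SNF(R) diag = [5] → torsion [5]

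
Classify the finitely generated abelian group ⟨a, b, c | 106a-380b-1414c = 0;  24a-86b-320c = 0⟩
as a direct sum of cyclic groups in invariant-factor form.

Answer: M ≅ ℤ^1 ⊕ ℤ/2 ⊕ ℤ/2

Derivation:
rank_ℚ(R)=2; free=3−2=1
SNF(R) diag = [2, 2] → torsion [2, 2]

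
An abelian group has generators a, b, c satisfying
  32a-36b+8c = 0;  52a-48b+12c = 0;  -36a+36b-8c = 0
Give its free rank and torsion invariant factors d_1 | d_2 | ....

Answer: M ≅ ℤ/4 ⊕ ℤ/4 ⊕ ℤ/12

Derivation:
rank_ℚ(R)=3; free=3−3=0
SNF(R) diag = [4, 4, 12] → torsion [4, 4, 12]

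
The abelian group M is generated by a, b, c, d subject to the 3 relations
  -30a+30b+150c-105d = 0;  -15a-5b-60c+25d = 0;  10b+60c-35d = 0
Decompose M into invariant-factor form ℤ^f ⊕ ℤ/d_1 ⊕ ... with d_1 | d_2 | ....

rank_ℚ(R)=3; free=4−3=1
SNF(R) diag = [5, 15, 30] → torsion [5, 15, 30]

Answer: M ≅ ℤ^1 ⊕ ℤ/5 ⊕ ℤ/15 ⊕ ℤ/30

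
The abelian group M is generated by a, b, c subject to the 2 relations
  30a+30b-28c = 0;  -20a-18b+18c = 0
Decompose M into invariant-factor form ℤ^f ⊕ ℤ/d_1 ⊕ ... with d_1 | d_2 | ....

rank_ℚ(R)=2; free=3−2=1
SNF(R) diag = [2, 2] → torsion [2, 2]

Answer: M ≅ ℤ^1 ⊕ ℤ/2 ⊕ ℤ/2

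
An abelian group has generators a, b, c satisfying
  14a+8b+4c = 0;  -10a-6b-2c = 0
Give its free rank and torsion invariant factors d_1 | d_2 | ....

Answer: M ≅ ℤ^1 ⊕ ℤ/2 ⊕ ℤ/2

Derivation:
rank_ℚ(R)=2; free=3−2=1
SNF(R) diag = [2, 2] → torsion [2, 2]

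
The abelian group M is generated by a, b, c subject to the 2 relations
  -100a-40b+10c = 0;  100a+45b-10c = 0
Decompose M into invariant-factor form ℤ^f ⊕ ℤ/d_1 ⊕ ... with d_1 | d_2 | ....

Answer: M ≅ ℤ^1 ⊕ ℤ/5 ⊕ ℤ/10

Derivation:
rank_ℚ(R)=2; free=3−2=1
SNF(R) diag = [5, 10] → torsion [5, 10]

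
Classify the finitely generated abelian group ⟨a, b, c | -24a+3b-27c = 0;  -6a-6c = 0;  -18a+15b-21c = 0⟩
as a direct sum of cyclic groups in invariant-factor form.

rank_ℚ(R)=3; free=3−3=0
SNF(R) diag = [3, 6, 12] → torsion [3, 6, 12]

Answer: M ≅ ℤ/3 ⊕ ℤ/6 ⊕ ℤ/12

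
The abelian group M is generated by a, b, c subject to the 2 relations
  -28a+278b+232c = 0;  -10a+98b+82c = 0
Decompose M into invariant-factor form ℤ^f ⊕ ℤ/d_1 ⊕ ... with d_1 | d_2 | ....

rank_ℚ(R)=2; free=3−2=1
SNF(R) diag = [2, 6] → torsion [2, 6]

Answer: M ≅ ℤ^1 ⊕ ℤ/2 ⊕ ℤ/6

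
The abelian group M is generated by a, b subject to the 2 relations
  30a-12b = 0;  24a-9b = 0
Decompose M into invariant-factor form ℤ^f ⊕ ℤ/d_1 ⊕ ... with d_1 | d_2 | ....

rank_ℚ(R)=2; free=2−2=0
SNF(R) diag = [3, 6] → torsion [3, 6]

Answer: M ≅ ℤ/3 ⊕ ℤ/6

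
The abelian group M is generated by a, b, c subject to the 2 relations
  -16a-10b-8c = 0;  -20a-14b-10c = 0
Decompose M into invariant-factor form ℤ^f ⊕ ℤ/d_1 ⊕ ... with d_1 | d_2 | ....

rank_ℚ(R)=2; free=3−2=1
SNF(R) diag = [2, 6] → torsion [2, 6]

Answer: M ≅ ℤ^1 ⊕ ℤ/2 ⊕ ℤ/6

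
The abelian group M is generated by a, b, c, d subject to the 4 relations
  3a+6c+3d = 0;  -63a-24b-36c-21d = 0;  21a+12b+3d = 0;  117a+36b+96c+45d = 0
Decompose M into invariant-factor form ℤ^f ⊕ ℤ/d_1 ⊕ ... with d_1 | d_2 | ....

rank_ℚ(R)=4; free=4−4=0
SNF(R) diag = [3, 6, 6, 12] → torsion [3, 6, 6, 12]

Answer: M ≅ ℤ/3 ⊕ ℤ/6 ⊕ ℤ/6 ⊕ ℤ/12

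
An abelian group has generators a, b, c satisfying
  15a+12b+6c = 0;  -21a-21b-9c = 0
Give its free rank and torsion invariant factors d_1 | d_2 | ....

rank_ℚ(R)=2; free=3−2=1
SNF(R) diag = [3, 3] → torsion [3, 3]

Answer: M ≅ ℤ^1 ⊕ ℤ/3 ⊕ ℤ/3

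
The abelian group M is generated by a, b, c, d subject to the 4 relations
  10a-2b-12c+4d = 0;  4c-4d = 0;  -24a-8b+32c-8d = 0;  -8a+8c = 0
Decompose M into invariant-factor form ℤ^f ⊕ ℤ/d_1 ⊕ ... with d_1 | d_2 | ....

Answer: M ≅ ℤ/2 ⊕ ℤ/4 ⊕ ℤ/8 ⊕ ℤ/8

Derivation:
rank_ℚ(R)=4; free=4−4=0
SNF(R) diag = [2, 4, 8, 8] → torsion [2, 4, 8, 8]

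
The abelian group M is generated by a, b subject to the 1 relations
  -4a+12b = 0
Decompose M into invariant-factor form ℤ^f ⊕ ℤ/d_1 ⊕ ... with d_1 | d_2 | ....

rank_ℚ(R)=1; free=2−1=1
SNF(R) diag = [4] → torsion [4]

Answer: M ≅ ℤ^1 ⊕ ℤ/4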